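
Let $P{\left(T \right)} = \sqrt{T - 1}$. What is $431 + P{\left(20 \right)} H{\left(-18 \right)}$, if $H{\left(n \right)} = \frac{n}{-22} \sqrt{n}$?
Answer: $431 + \frac{27 i \sqrt{38}}{11} \approx 431.0 + 15.131 i$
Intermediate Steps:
$P{\left(T \right)} = \sqrt{-1 + T}$
$H{\left(n \right)} = - \frac{n^{\frac{3}{2}}}{22}$ ($H{\left(n \right)} = n \left(- \frac{1}{22}\right) \sqrt{n} = - \frac{n}{22} \sqrt{n} = - \frac{n^{\frac{3}{2}}}{22}$)
$431 + P{\left(20 \right)} H{\left(-18 \right)} = 431 + \sqrt{-1 + 20} \left(- \frac{\left(-18\right)^{\frac{3}{2}}}{22}\right) = 431 + \sqrt{19} \left(- \frac{\left(-54\right) i \sqrt{2}}{22}\right) = 431 + \sqrt{19} \frac{27 i \sqrt{2}}{11} = 431 + \frac{27 i \sqrt{38}}{11}$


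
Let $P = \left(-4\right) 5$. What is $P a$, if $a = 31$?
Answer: $-620$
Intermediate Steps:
$P = -20$
$P a = \left(-20\right) 31 = -620$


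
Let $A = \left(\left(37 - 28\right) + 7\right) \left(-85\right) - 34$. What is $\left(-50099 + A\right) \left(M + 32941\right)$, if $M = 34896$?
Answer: $-3493130641$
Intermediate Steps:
$A = -1394$ ($A = \left(9 + 7\right) \left(-85\right) - 34 = 16 \left(-85\right) - 34 = -1360 - 34 = -1394$)
$\left(-50099 + A\right) \left(M + 32941\right) = \left(-50099 - 1394\right) \left(34896 + 32941\right) = \left(-51493\right) 67837 = -3493130641$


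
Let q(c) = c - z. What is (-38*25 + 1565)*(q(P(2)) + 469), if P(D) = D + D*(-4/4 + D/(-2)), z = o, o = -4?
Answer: 289665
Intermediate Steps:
z = -4
P(D) = D + D*(-1 - D/2) (P(D) = D + D*(-4*¼ + D*(-½)) = D + D*(-1 - D/2))
q(c) = 4 + c (q(c) = c - 1*(-4) = c + 4 = 4 + c)
(-38*25 + 1565)*(q(P(2)) + 469) = (-38*25 + 1565)*((4 - ½*2²) + 469) = (-950 + 1565)*((4 - ½*4) + 469) = 615*((4 - 2) + 469) = 615*(2 + 469) = 615*471 = 289665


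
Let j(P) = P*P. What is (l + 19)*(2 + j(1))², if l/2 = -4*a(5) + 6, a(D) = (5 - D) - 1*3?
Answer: 495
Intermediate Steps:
a(D) = 2 - D (a(D) = (5 - D) - 3 = 2 - D)
j(P) = P²
l = 36 (l = 2*(-4*(2 - 1*5) + 6) = 2*(-4*(2 - 5) + 6) = 2*(-4*(-3) + 6) = 2*(12 + 6) = 2*18 = 36)
(l + 19)*(2 + j(1))² = (36 + 19)*(2 + 1²)² = 55*(2 + 1)² = 55*3² = 55*9 = 495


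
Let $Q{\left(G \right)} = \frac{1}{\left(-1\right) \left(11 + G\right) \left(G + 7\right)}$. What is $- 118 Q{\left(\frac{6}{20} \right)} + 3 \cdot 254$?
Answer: $\frac{6297538}{8249} \approx 763.43$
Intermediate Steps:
$Q{\left(G \right)} = - \frac{1}{\left(7 + G\right) \left(11 + G\right)}$ ($Q{\left(G \right)} = \frac{1}{\left(-1\right) \left(11 + G\right) \left(7 + G\right)} = \frac{1}{\left(-1\right) \left(7 + G\right) \left(11 + G\right)} = - \frac{1}{\left(7 + G\right) \left(11 + G\right)}$)
$- 118 Q{\left(\frac{6}{20} \right)} + 3 \cdot 254 = - 118 \left(- \frac{1}{77 + \left(\frac{6}{20}\right)^{2} + 18 \cdot \frac{6}{20}}\right) + 3 \cdot 254 = - 118 \left(- \frac{1}{77 + \left(6 \cdot \frac{1}{20}\right)^{2} + 18 \cdot 6 \cdot \frac{1}{20}}\right) + 762 = - 118 \left(- \frac{1}{77 + \left(\frac{3}{10}\right)^{2} + 18 \cdot \frac{3}{10}}\right) + 762 = - 118 \left(- \frac{1}{77 + \frac{9}{100} + \frac{27}{5}}\right) + 762 = - 118 \left(- \frac{1}{\frac{8249}{100}}\right) + 762 = - 118 \left(\left(-1\right) \frac{100}{8249}\right) + 762 = \left(-118\right) \left(- \frac{100}{8249}\right) + 762 = \frac{11800}{8249} + 762 = \frac{6297538}{8249}$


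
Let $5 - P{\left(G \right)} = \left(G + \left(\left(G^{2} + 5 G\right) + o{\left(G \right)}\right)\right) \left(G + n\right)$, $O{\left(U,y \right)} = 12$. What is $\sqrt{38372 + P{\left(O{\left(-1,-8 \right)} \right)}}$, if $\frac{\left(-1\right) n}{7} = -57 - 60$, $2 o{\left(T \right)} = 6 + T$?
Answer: $i \sqrt{148598} \approx 385.48 i$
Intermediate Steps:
$o{\left(T \right)} = 3 + \frac{T}{2}$ ($o{\left(T \right)} = \frac{6 + T}{2} = 3 + \frac{T}{2}$)
$n = 819$ ($n = - 7 \left(-57 - 60\right) = \left(-7\right) \left(-117\right) = 819$)
$P{\left(G \right)} = 5 - \left(819 + G\right) \left(3 + G^{2} + \frac{13 G}{2}\right)$ ($P{\left(G \right)} = 5 - \left(G + \left(\left(G^{2} + 5 G\right) + \left(3 + \frac{G}{2}\right)\right)\right) \left(G + 819\right) = 5 - \left(G + \left(3 + G^{2} + \frac{11 G}{2}\right)\right) \left(819 + G\right) = 5 - \left(3 + G^{2} + \frac{13 G}{2}\right) \left(819 + G\right) = 5 - \left(819 + G\right) \left(3 + G^{2} + \frac{13 G}{2}\right)$)
$\sqrt{38372 + P{\left(O{\left(-1,-8 \right)} \right)}} = \sqrt{38372 - \left(68098 + 118872\right)} = \sqrt{38372 - 186970} = \sqrt{-148598} = i \sqrt{148598}$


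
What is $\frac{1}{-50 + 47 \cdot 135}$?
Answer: $\frac{1}{6295} \approx 0.00015886$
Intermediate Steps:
$\frac{1}{-50 + 47 \cdot 135} = \frac{1}{-50 + 6345} = \frac{1}{6295}$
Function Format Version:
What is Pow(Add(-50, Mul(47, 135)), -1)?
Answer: Rational(1, 6295) ≈ 0.00015886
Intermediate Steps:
Pow(Add(-50, Mul(47, 135)), -1) = Pow(Add(-50, 6345), -1) = Pow(6295, -1) = Rational(1, 6295)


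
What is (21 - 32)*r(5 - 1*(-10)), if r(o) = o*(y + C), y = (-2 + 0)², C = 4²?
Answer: -3300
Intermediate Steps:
C = 16
y = 4 (y = (-2)² = 4)
r(o) = 20*o (r(o) = o*(4 + 16) = o*20 = 20*o)
(21 - 32)*r(5 - 1*(-10)) = (21 - 32)*(20*(5 - 1*(-10))) = -220*(5 + 10) = -220*15 = -11*300 = -3300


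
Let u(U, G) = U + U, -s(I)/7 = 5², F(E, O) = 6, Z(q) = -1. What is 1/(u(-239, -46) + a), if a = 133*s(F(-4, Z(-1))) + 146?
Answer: -1/23607 ≈ -4.2360e-5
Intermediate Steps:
s(I) = -175 (s(I) = -7*5² = -7*25 = -175)
u(U, G) = 2*U
a = -23129 (a = 133*(-175) + 146 = -23275 + 146 = -23129)
1/(u(-239, -46) + a) = 1/(2*(-239) - 23129) = 1/(-478 - 23129) = 1/(-23607) = -1/23607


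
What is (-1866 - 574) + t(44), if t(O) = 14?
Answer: -2426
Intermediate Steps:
(-1866 - 574) + t(44) = (-1866 - 574) + 14 = -2440 + 14 = -2426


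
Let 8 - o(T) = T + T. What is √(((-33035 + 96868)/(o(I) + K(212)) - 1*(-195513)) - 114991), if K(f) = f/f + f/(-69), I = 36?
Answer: √1653527968439/4559 ≈ 282.06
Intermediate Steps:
o(T) = 8 - 2*T (o(T) = 8 - (T + T) = 8 - 2*T)
K(f) = 1 - f/69 (K(f) = 1 + f*(-1/69) = 1 - f/69)
√(((-33035 + 96868)/(o(I) + K(212)) - 1*(-195513)) - 114991) = √(((-33035 + 96868)/((8 - 2*36) + (1 - 1/69*212)) - 1*(-195513)) - 114991) = √((63833/((8 - 72) + (1 - 212/69)) + 195513) - 114991) = √((63833/(-64 - 143/69) + 195513) - 114991) = √((63833/(-4559/69) + 195513) - 114991) = √((63833*(-69/4559) + 195513) - 114991) = √((-4404477/4559 + 195513) - 114991) = √(886939290/4559 - 114991) = √(362695321/4559) = √1653527968439/4559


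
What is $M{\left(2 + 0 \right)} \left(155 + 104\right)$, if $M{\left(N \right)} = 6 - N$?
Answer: $1036$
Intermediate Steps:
$M{\left(2 + 0 \right)} \left(155 + 104\right) = \left(6 - \left(2 + 0\right)\right) \left(155 + 104\right) = \left(6 - 2\right) 259 = 4 \cdot 259 = 1036$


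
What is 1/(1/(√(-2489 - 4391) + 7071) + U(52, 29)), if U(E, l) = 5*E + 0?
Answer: 13001546531/3380403936521 + 4*I*√430/3380403936521 ≈ 0.0038462 + 2.4537e-11*I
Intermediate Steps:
U(E, l) = 5*E
1/(1/(√(-2489 - 4391) + 7071) + U(52, 29)) = 1/(1/(√(-2489 - 4391) + 7071) + 5*52) = 1/(1/(√(-6880) + 7071) + 260) = 1/(1/(4*I*√430 + 7071) + 260) = 1/(1/(7071 + 4*I*√430) + 260) = 1/(260 + 1/(7071 + 4*I*√430))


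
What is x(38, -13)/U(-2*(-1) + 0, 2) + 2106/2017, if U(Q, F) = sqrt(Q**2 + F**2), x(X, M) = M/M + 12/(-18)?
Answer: 2106/2017 + sqrt(2)/12 ≈ 1.1620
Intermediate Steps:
x(X, M) = 1/3 (x(X, M) = 1 + 12*(-1/18) = 1 - 2/3 = 1/3)
U(Q, F) = sqrt(F**2 + Q**2)
x(38, -13)/U(-2*(-1) + 0, 2) + 2106/2017 = 1/(3*(sqrt(2**2 + (-2*(-1) + 0)**2))) + 2106/2017 = 1/(3*(sqrt(4 + (2 + 0)**2))) + 2106*(1/2017) = 1/(3*(sqrt(4 + 2**2))) + 2106/2017 = 1/(3*(sqrt(4 + 4))) + 2106/2017 = 1/(3*(sqrt(8))) + 2106/2017 = 1/(3*((2*sqrt(2)))) + 2106/2017 = (sqrt(2)/4)/3 + 2106/2017 = sqrt(2)/12 + 2106/2017 = 2106/2017 + sqrt(2)/12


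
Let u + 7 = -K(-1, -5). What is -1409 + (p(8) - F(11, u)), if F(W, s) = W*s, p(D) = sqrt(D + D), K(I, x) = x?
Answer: -1383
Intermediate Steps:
p(D) = sqrt(2)*sqrt(D) (p(D) = sqrt(2*D) = sqrt(2)*sqrt(D))
u = -2 (u = -7 - 1*(-5) = -7 + 5 = -2)
-1409 + (p(8) - F(11, u)) = -1409 + (sqrt(2)*sqrt(8) - 11*(-2)) = -1409 + (sqrt(2)*(2*sqrt(2)) - 1*(-22)) = -1409 + (4 + 22) = -1409 + 26 = -1383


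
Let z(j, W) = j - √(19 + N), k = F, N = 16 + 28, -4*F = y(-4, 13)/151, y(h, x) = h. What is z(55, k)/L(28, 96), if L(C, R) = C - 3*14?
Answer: -55/14 + 3*√7/14 ≈ -3.3616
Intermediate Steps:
L(C, R) = -42 + C (L(C, R) = C - 1*42 = C - 42 = -42 + C)
F = 1/151 (F = -(-1)/151 = -¼*(-4/151) = 1/151 ≈ 0.0066225)
N = 44
k = 1/151 ≈ 0.0066225
z(j, W) = j - 3*√7 (z(j, W) = j - √(19 + 44) = j - √63 = j - 3*√7)
z(55, k)/L(28, 96) = (55 - 3*√7)/(-42 + 28) = (55 - 3*√7)/(-14) = (55 - 3*√7)*(-1/14) = -55/14 + 3*√7/14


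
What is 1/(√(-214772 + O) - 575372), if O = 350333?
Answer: -575372/331052802823 - √135561/331052802823 ≈ -1.7391e-6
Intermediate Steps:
1/(√(-214772 + O) - 575372) = 1/(√(-214772 + 350333) - 575372) = 1/(√135561 - 575372) = 1/(-575372 + √135561)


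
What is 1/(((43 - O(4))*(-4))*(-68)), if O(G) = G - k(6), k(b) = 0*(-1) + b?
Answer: 1/12240 ≈ 8.1699e-5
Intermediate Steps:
k(b) = b (k(b) = 0 + b = b)
O(G) = -6 + G (O(G) = G - 1*6 = G - 6 = -6 + G)
1/(((43 - O(4))*(-4))*(-68)) = 1/(((43 - (-6 + 4))*(-4))*(-68)) = 1/(((43 - 1*(-2))*(-4))*(-68)) = 1/(((43 + 2)*(-4))*(-68)) = 1/((45*(-4))*(-68)) = 1/(-180*(-68)) = 1/12240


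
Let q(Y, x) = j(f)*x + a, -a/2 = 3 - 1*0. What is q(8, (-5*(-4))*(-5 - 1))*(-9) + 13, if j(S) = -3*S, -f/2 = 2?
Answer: 13027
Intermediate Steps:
f = -4 (f = -2*2 = -4)
a = -6 (a = -2*(3 - 1*0) = -2*(3 + 0) = -2*3 = -6)
q(Y, x) = -6 + 12*x (q(Y, x) = (-3*(-4))*x - 6 = 12*x - 6 = -6 + 12*x)
q(8, (-5*(-4))*(-5 - 1))*(-9) + 13 = (-6 + 12*((-5*(-4))*(-5 - 1)))*(-9) + 13 = (-6 + 12*(20*(-6)))*(-9) + 13 = (-6 + 12*(-120))*(-9) + 13 = (-6 - 1440)*(-9) + 13 = -1446*(-9) + 13 = 13014 + 13 = 13027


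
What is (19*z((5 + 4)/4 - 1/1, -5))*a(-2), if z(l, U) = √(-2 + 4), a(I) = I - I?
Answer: 0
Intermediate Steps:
a(I) = 0
z(l, U) = √2
(19*z((5 + 4)/4 - 1/1, -5))*a(-2) = (19*√2)*0 = 0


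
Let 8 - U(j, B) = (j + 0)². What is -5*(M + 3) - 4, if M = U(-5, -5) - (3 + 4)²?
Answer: 311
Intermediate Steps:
U(j, B) = 8 - j² (U(j, B) = 8 - (j + 0)² = 8 - j²)
M = -66 (M = (8 - 1*(-5)²) - (3 + 4)² = (8 - 1*25) - 1*7² = (8 - 25) - 1*49 = -17 - 49 = -66)
-5*(M + 3) - 4 = -5*(-66 + 3) - 4 = -5*(-63) - 4 = 315 - 4 = 311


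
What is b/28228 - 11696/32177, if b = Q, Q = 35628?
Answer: 204061867/227073089 ≈ 0.89866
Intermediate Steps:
b = 35628
b/28228 - 11696/32177 = 35628/28228 - 11696/32177 = 35628*(1/28228) - 11696*1/32177 = 8907/7057 - 11696/32177 = 204061867/227073089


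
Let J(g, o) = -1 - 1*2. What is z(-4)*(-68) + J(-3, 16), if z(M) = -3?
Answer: 201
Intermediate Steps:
J(g, o) = -3 (J(g, o) = -1 - 2 = -3)
z(-4)*(-68) + J(-3, 16) = -3*(-68) - 3 = 204 - 3 = 201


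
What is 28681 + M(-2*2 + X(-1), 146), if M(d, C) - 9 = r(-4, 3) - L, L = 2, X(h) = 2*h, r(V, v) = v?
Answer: 28691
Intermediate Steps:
M(d, C) = 10 (M(d, C) = 9 + (3 - 1*2) = 9 + (3 - 2) = 9 + 1 = 10)
28681 + M(-2*2 + X(-1), 146) = 28681 + 10 = 28691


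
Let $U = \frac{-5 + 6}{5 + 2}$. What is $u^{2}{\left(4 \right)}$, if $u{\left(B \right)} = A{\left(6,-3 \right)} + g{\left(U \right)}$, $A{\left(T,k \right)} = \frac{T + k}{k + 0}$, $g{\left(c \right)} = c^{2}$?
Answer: $\frac{2304}{2401} \approx 0.9596$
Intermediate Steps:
$U = \frac{1}{7}$ ($U = 1 \cdot \frac{1}{7} = \frac{1}{7} \approx 0.14286$)
$A{\left(T,k \right)} = \frac{T + k}{k}$
$u{\left(B \right)} = - \frac{48}{49}$ ($u{\left(B \right)} = \frac{6 - 3}{-3} + \left(\frac{1}{7}\right)^{2} = \left(- \frac{1}{3}\right) 3 + \frac{1}{49} = -1 + \frac{1}{49} = - \frac{48}{49}$)
$u^{2}{\left(4 \right)} = \left(- \frac{48}{49}\right)^{2} = \frac{2304}{2401}$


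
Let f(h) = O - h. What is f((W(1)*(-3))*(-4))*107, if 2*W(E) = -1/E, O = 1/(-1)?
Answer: 535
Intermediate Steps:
O = -1
W(E) = -1/(2*E) (W(E) = (-1/E)/2 = -1/(2*E))
f(h) = -1 - h
f((W(1)*(-3))*(-4))*107 = (-1 - -½/1*(-3)*(-4))*107 = (-1 - -½*1*(-3)*(-4))*107 = (-1 - (-½*(-3))*(-4))*107 = (-1 - 3*(-4)/2)*107 = (-1 - 1*(-6))*107 = (-1 + 6)*107 = 5*107 = 535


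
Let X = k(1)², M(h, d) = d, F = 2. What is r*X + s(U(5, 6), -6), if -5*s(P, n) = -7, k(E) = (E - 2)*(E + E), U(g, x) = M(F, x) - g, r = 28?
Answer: 567/5 ≈ 113.40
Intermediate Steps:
U(g, x) = x - g
k(E) = 2*E*(-2 + E) (k(E) = (-2 + E)*(2*E) = 2*E*(-2 + E))
s(P, n) = 7/5 (s(P, n) = -⅕*(-7) = 7/5)
X = 4 (X = (2*1*(-2 + 1))² = (2*1*(-1))² = (-2)² = 4)
r*X + s(U(5, 6), -6) = 28*4 + 7/5 = 112 + 7/5 = 567/5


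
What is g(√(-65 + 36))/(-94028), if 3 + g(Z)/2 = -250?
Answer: 23/4274 ≈ 0.0053814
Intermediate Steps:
g(Z) = -506 (g(Z) = -6 + 2*(-250) = -6 - 500 = -506)
g(√(-65 + 36))/(-94028) = -506/(-94028) = -506*(-1/94028) = 23/4274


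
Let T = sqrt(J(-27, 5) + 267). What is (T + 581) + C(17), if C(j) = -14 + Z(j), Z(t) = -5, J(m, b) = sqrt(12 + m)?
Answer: 562 + sqrt(267 + I*sqrt(15)) ≈ 578.34 + 0.11851*I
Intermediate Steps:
T = sqrt(267 + I*sqrt(15)) (T = sqrt(sqrt(12 - 27) + 267) = sqrt(sqrt(-15) + 267) = sqrt(I*sqrt(15) + 267) = sqrt(267 + I*sqrt(15)) ≈ 16.341 + 0.1185*I)
C(j) = -19 (C(j) = -14 - 5 = -19)
(T + 581) + C(17) = (sqrt(267 + I*sqrt(15)) + 581) - 19 = (581 + sqrt(267 + I*sqrt(15))) - 19 = 562 + sqrt(267 + I*sqrt(15))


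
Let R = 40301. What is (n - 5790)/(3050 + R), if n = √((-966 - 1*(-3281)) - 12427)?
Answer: -5790/43351 + 8*I*√158/43351 ≈ -0.13356 + 0.0023196*I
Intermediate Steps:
n = 8*I*√158 (n = √((-966 + 3281) - 12427) = √(2315 - 12427) = √(-10112) = 8*I*√158 ≈ 100.56*I)
(n - 5790)/(3050 + R) = (8*I*√158 - 5790)/(3050 + 40301) = (-5790 + 8*I*√158)/43351 = (-5790 + 8*I*√158)*(1/43351) = -5790/43351 + 8*I*√158/43351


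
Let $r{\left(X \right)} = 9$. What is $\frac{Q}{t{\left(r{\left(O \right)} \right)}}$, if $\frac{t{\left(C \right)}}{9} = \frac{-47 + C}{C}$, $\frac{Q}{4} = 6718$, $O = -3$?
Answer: $- \frac{13436}{19} \approx -707.16$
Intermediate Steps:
$Q = 26872$ ($Q = 4 \cdot 6718 = 26872$)
$t{\left(C \right)} = \frac{9 \left(-47 + C\right)}{C}$ ($t{\left(C \right)} = 9 \frac{-47 + C}{C} = \frac{9 \left(-47 + C\right)}{C}$)
$\frac{Q}{t{\left(r{\left(O \right)} \right)}} = \frac{26872}{9 - \frac{423}{9}} = \frac{26872}{9 - 47} = \frac{26872}{-38} = 26872 \left(- \frac{1}{38}\right) = - \frac{13436}{19}$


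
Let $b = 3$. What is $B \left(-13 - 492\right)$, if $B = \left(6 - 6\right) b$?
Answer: $0$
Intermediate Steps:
$B = 0$ ($B = \left(6 - 6\right) 3 = 0 \cdot 3 = 0$)
$B \left(-13 - 492\right) = 0 \left(-13 - 492\right) = 0 \left(-505\right) = 0$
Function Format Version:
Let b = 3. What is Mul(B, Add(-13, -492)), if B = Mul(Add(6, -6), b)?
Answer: 0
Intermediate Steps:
B = 0 (B = Mul(Add(6, -6), 3) = Mul(0, 3) = 0)
Mul(B, Add(-13, -492)) = Mul(0, Add(-13, -492)) = Mul(0, -505) = 0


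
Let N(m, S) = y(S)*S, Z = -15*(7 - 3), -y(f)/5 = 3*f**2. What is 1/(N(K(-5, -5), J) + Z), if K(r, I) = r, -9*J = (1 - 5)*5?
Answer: -243/54580 ≈ -0.0044522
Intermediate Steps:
J = 20/9 (J = -(1 - 5)*5/9 = -(-4)*5/9 = -1/9*(-20) = 20/9 ≈ 2.2222)
y(f) = -15*f**2
Z = -60 (Z = -15*4 = -60)
N(m, S) = -15*S**3 (N(m, S) = (-15*S**2)*S = -15*S**3)
1/(N(K(-5, -5), J) + Z) = 1/(-15*(20/9)**3 - 60) = 1/(-15*8000/729 - 60) = 1/(-40000/243 - 60) = 1/(-54580/243) = -243/54580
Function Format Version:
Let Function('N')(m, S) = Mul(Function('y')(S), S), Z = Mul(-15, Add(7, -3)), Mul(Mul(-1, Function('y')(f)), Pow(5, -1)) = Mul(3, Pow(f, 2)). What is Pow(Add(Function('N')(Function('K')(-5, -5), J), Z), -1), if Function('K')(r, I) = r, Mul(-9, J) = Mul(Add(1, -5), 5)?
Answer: Rational(-243, 54580) ≈ -0.0044522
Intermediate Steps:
J = Rational(20, 9) (J = Mul(Rational(-1, 9), Mul(Add(1, -5), 5)) = Mul(Rational(-1, 9), Mul(-4, 5)) = Mul(Rational(-1, 9), -20) = Rational(20, 9) ≈ 2.2222)
Function('y')(f) = Mul(-15, Pow(f, 2)) (Function('y')(f) = Mul(-5, Mul(3, Pow(f, 2))) = Mul(-15, Pow(f, 2)))
Z = -60 (Z = Mul(-15, 4) = -60)
Function('N')(m, S) = Mul(-15, Pow(S, 3)) (Function('N')(m, S) = Mul(Mul(-15, Pow(S, 2)), S) = Mul(-15, Pow(S, 3)))
Pow(Add(Function('N')(Function('K')(-5, -5), J), Z), -1) = Pow(Add(Mul(-15, Pow(Rational(20, 9), 3)), -60), -1) = Pow(Add(Mul(-15, Rational(8000, 729)), -60), -1) = Pow(Add(Rational(-40000, 243), -60), -1) = Pow(Rational(-54580, 243), -1) = Rational(-243, 54580)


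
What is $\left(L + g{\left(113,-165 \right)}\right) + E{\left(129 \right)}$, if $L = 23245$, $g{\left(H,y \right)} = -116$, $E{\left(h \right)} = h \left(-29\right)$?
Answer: $19388$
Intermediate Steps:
$E{\left(h \right)} = - 29 h$
$\left(L + g{\left(113,-165 \right)}\right) + E{\left(129 \right)} = \left(23245 - 116\right) - 3741 = 23129 - 3741 = 19388$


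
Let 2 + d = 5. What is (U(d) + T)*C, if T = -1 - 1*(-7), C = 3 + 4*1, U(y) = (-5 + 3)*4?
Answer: -14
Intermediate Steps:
d = 3 (d = -2 + 5 = 3)
U(y) = -8 (U(y) = -2*4 = -8)
C = 7 (C = 3 + 4 = 7)
T = 6 (T = -1 + 7 = 6)
(U(d) + T)*C = (-8 + 6)*7 = -2*7 = -14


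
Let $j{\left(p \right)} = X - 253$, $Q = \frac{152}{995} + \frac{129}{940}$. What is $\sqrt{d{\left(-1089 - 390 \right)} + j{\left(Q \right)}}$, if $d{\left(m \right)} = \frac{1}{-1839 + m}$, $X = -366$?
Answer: $\frac{i \sqrt{6814651074}}{3318} \approx 24.88 i$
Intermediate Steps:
$Q = \frac{54247}{187060}$ ($Q = 152 \cdot \frac{1}{995} + 129 \cdot \frac{1}{940} = \frac{152}{995} + \frac{129}{940} = \frac{54247}{187060} \approx 0.29$)
$j{\left(p \right)} = -619$ ($j{\left(p \right)} = -366 - 253 = -619$)
$\sqrt{d{\left(-1089 - 390 \right)} + j{\left(Q \right)}} = \sqrt{\frac{1}{-1839 - 1479} - 619} = \sqrt{\frac{1}{-3318} - 619} = \sqrt{- \frac{1}{3318} - 619} = \sqrt{- \frac{2053843}{3318}} = \frac{i \sqrt{6814651074}}{3318}$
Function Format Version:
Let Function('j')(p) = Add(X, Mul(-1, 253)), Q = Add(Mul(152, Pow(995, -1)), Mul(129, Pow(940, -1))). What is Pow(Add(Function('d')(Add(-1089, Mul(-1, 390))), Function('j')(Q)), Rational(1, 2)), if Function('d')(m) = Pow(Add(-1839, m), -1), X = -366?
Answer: Mul(Rational(1, 3318), I, Pow(6814651074, Rational(1, 2))) ≈ Mul(24.880, I)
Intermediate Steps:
Q = Rational(54247, 187060) (Q = Add(Mul(152, Rational(1, 995)), Mul(129, Rational(1, 940))) = Add(Rational(152, 995), Rational(129, 940)) = Rational(54247, 187060) ≈ 0.29000)
Function('j')(p) = -619 (Function('j')(p) = Add(-366, Mul(-1, 253)) = Add(-366, -253) = -619)
Pow(Add(Function('d')(Add(-1089, Mul(-1, 390))), Function('j')(Q)), Rational(1, 2)) = Pow(Add(Pow(Add(-1839, Add(-1089, Mul(-1, 390))), -1), -619), Rational(1, 2)) = Pow(Add(Pow(Add(-1839, Add(-1089, -390)), -1), -619), Rational(1, 2)) = Pow(Add(Pow(Add(-1839, -1479), -1), -619), Rational(1, 2)) = Pow(Add(Pow(-3318, -1), -619), Rational(1, 2)) = Pow(Add(Rational(-1, 3318), -619), Rational(1, 2)) = Pow(Rational(-2053843, 3318), Rational(1, 2)) = Mul(Rational(1, 3318), I, Pow(6814651074, Rational(1, 2)))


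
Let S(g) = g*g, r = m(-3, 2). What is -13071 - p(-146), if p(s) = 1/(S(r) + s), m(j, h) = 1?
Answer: -1895294/145 ≈ -13071.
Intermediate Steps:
r = 1
S(g) = g²
p(s) = 1/(1 + s) (p(s) = 1/(1² + s) = 1/(1 + s))
-13071 - p(-146) = -13071 - 1/(1 - 146) = -13071 - 1/(-145) = -13071 - 1*(-1/145) = -13071 + 1/145 = -1895294/145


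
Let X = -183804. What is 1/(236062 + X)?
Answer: 1/52258 ≈ 1.9136e-5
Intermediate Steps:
1/(236062 + X) = 1/(236062 - 183804) = 1/52258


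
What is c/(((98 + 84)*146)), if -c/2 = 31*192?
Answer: -2976/6643 ≈ -0.44799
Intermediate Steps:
c = -11904 (c = -62*192 = -2*5952 = -11904)
c/(((98 + 84)*146)) = -11904*1/(146*(98 + 84)) = -11904/(182*146) = -11904/26572 = -11904*1/26572 = -2976/6643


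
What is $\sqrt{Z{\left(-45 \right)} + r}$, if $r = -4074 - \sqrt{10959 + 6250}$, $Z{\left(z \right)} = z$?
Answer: $\sqrt{-4119 - \sqrt{17209}} \approx 65.193 i$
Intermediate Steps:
$r = -4074 - \sqrt{17209} \approx -4205.2$
$\sqrt{Z{\left(-45 \right)} + r} = \sqrt{-45 - \left(4074 + \sqrt{17209}\right)} = \sqrt{-4119 - \sqrt{17209}}$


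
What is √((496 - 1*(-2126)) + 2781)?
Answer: √5403 ≈ 73.505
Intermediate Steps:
√((496 - 1*(-2126)) + 2781) = √((496 + 2126) + 2781) = √(2622 + 2781) = √5403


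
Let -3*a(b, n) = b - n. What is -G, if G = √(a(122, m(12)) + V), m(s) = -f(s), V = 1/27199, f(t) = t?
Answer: -I*√297393566811/81597 ≈ -6.6833*I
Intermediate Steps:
V = 1/27199 ≈ 3.6766e-5
m(s) = -s
a(b, n) = -b/3 + n/3 (a(b, n) = -(b - n)/3 = -b/3 + n/3)
G = I*√297393566811/81597 (G = √((-⅓*122 + (-1*12)/3) + 1/27199) = √((-122/3 + (⅓)*(-12)) + 1/27199) = √((-122/3 - 4) + 1/27199) = √(-134/3 + 1/27199) = √(-3644663/81597) = I*√297393566811/81597 ≈ 6.6833*I)
-G = -I*√297393566811/81597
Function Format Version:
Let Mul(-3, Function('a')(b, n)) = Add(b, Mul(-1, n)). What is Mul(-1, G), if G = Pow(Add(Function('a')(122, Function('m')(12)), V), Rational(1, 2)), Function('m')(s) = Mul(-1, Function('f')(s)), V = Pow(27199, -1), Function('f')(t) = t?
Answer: Mul(Rational(-1, 81597), I, Pow(297393566811, Rational(1, 2))) ≈ Mul(-6.6833, I)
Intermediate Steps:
V = Rational(1, 27199) ≈ 3.6766e-5
Function('m')(s) = Mul(-1, s)
Function('a')(b, n) = Add(Mul(Rational(-1, 3), b), Mul(Rational(1, 3), n)) (Function('a')(b, n) = Mul(Rational(-1, 3), Add(b, Mul(-1, n))) = Add(Mul(Rational(-1, 3), b), Mul(Rational(1, 3), n)))
G = Mul(Rational(1, 81597), I, Pow(297393566811, Rational(1, 2))) (G = Pow(Add(Add(Mul(Rational(-1, 3), 122), Mul(Rational(1, 3), Mul(-1, 12))), Rational(1, 27199)), Rational(1, 2)) = Pow(Add(Add(Rational(-122, 3), Mul(Rational(1, 3), -12)), Rational(1, 27199)), Rational(1, 2)) = Pow(Add(Add(Rational(-122, 3), -4), Rational(1, 27199)), Rational(1, 2)) = Pow(Add(Rational(-134, 3), Rational(1, 27199)), Rational(1, 2)) = Pow(Rational(-3644663, 81597), Rational(1, 2)) = Mul(Rational(1, 81597), I, Pow(297393566811, Rational(1, 2))) ≈ Mul(6.6833, I))
Mul(-1, G) = Mul(-1, Mul(Rational(1, 81597), I, Pow(297393566811, Rational(1, 2)))) = Mul(Rational(-1, 81597), I, Pow(297393566811, Rational(1, 2)))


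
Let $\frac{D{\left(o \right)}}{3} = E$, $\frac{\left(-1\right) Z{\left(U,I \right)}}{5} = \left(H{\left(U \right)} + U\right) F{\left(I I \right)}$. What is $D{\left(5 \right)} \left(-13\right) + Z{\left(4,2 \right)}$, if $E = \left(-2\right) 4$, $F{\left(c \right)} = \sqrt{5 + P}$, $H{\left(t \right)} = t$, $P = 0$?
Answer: $312 - 40 \sqrt{5} \approx 222.56$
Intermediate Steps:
$F{\left(c \right)} = \sqrt{5}$ ($F{\left(c \right)} = \sqrt{5 + 0} = \sqrt{5}$)
$Z{\left(U,I \right)} = - 10 U \sqrt{5}$ ($Z{\left(U,I \right)} = - 5 \left(U + U\right) \sqrt{5} = - 5 \cdot 2 U \sqrt{5} = - 10 U \sqrt{5}$)
$E = -8$
$D{\left(o \right)} = -24$ ($D{\left(o \right)} = 3 \left(-8\right) = -24$)
$D{\left(5 \right)} \left(-13\right) + Z{\left(4,2 \right)} = \left(-24\right) \left(-13\right) - 40 \sqrt{5} = 312 - 40 \sqrt{5}$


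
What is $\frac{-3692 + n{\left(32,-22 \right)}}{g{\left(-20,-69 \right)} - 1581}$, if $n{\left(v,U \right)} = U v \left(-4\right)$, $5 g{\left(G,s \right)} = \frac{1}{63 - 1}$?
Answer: $\frac{271560}{490109} \approx 0.55408$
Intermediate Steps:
$g{\left(G,s \right)} = \frac{1}{310}$ ($g{\left(G,s \right)} = \frac{1}{5 \left(63 - 1\right)} = \frac{1}{5 \cdot 62} = \frac{1}{5} \cdot \frac{1}{62} = \frac{1}{310}$)
$n{\left(v,U \right)} = - 4 U v$
$\frac{-3692 + n{\left(32,-22 \right)}}{g{\left(-20,-69 \right)} - 1581} = \frac{-3692 - \left(-88\right) 32}{\frac{1}{310} - 1581} = \frac{-3692 + 2816}{- \frac{490109}{310}} = \left(-876\right) \left(- \frac{310}{490109}\right) = \frac{271560}{490109}$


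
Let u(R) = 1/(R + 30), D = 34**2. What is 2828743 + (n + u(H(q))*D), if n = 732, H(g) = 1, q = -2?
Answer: 87714881/31 ≈ 2.8295e+6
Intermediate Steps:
D = 1156
u(R) = 1/(30 + R)
2828743 + (n + u(H(q))*D) = 2828743 + (732 + 1156/(30 + 1)) = 2828743 + (732 + 1156/31) = 2828743 + 23848/31 = 87714881/31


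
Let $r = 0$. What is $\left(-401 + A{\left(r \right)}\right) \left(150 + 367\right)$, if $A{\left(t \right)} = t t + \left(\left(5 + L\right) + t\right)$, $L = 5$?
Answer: $-202147$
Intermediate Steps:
$A{\left(t \right)} = 10 + t + t^{2}$ ($A{\left(t \right)} = t t + \left(\left(5 + 5\right) + t\right) = t^{2} + \left(10 + t\right) = 10 + t + t^{2}$)
$\left(-401 + A{\left(r \right)}\right) \left(150 + 367\right) = \left(-401 + \left(10 + 0 + 0^{2}\right)\right) \left(150 + 367\right) = \left(-401 + \left(10 + 0 + 0\right)\right) 517 = \left(-401 + 10\right) 517 = \left(-391\right) 517 = -202147$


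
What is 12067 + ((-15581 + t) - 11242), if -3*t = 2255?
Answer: -46523/3 ≈ -15508.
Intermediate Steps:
t = -2255/3 (t = -⅓*2255 = -2255/3 ≈ -751.67)
12067 + ((-15581 + t) - 11242) = 12067 + ((-15581 - 2255/3) - 11242) = 12067 + (-48998/3 - 11242) = 12067 - 82724/3 = -46523/3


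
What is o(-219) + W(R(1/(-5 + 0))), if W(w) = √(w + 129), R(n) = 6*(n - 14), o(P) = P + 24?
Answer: -195 + √1095/5 ≈ -188.38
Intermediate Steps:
o(P) = 24 + P
R(n) = -84 + 6*n (R(n) = 6*(-14 + n) = -84 + 6*n)
W(w) = √(129 + w)
o(-219) + W(R(1/(-5 + 0))) = (24 - 219) + √(129 + (-84 + 6/(-5 + 0))) = -195 + √(129 + (-84 + 6/(-5))) = -195 + √(129 + (-84 + 6*(-⅕))) = -195 + √(129 + (-84 - 6/5)) = -195 + √(129 - 426/5) = -195 + √(219/5) = -195 + √1095/5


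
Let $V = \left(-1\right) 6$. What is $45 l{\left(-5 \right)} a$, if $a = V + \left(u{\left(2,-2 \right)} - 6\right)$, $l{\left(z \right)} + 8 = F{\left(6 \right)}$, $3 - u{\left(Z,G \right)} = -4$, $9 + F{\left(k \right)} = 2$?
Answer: $3375$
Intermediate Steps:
$F{\left(k \right)} = -7$ ($F{\left(k \right)} = -9 + 2 = -7$)
$u{\left(Z,G \right)} = 7$ ($u{\left(Z,G \right)} = 3 - -4 = 3 + 4 = 7$)
$V = -6$
$l{\left(z \right)} = -15$ ($l{\left(z \right)} = -8 - 7 = -15$)
$a = -5$ ($a = -6 + \left(7 - 6\right) = -6 + 1 = -5$)
$45 l{\left(-5 \right)} a = 45 \left(-15\right) \left(-5\right) = \left(-675\right) \left(-5\right) = 3375$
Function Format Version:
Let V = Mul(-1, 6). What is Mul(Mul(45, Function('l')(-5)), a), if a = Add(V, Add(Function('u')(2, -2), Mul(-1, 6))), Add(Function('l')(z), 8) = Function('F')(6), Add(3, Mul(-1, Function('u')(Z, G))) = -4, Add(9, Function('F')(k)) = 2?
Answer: 3375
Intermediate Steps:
Function('F')(k) = -7 (Function('F')(k) = Add(-9, 2) = -7)
Function('u')(Z, G) = 7 (Function('u')(Z, G) = Add(3, Mul(-1, -4)) = Add(3, 4) = 7)
V = -6
Function('l')(z) = -15 (Function('l')(z) = Add(-8, -7) = -15)
a = -5 (a = Add(-6, Add(7, Mul(-1, 6))) = Add(-6, Add(7, -6)) = Add(-6, 1) = -5)
Mul(Mul(45, Function('l')(-5)), a) = Mul(Mul(45, -15), -5) = Mul(-675, -5) = 3375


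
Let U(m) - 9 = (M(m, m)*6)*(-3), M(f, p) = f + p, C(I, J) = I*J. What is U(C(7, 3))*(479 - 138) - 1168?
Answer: -255895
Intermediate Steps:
U(m) = 9 - 36*m (U(m) = 9 + ((m + m)*6)*(-3) = 9 + ((2*m)*6)*(-3) = 9 + (12*m)*(-3) = 9 - 36*m)
U(C(7, 3))*(479 - 138) - 1168 = (9 - 252*3)*(479 - 138) - 1168 = (9 - 36*21)*341 - 1168 = (9 - 756)*341 - 1168 = -747*341 - 1168 = -254727 - 1168 = -255895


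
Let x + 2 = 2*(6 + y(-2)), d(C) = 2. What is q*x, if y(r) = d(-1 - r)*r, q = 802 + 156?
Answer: 1916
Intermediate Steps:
q = 958
y(r) = 2*r
x = 2 (x = -2 + 2*(6 + 2*(-2)) = -2 + 2*(6 - 4) = -2 + 2*2 = -2 + 4 = 2)
q*x = 958*2 = 1916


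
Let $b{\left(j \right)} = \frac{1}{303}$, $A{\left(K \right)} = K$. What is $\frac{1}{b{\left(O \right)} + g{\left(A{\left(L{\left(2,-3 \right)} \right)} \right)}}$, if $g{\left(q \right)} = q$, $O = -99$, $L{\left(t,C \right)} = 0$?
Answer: $303$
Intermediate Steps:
$b{\left(j \right)} = \frac{1}{303}$
$\frac{1}{b{\left(O \right)} + g{\left(A{\left(L{\left(2,-3 \right)} \right)} \right)}} = \frac{1}{\frac{1}{303} + 0} = \frac{1}{\frac{1}{303}} = 303$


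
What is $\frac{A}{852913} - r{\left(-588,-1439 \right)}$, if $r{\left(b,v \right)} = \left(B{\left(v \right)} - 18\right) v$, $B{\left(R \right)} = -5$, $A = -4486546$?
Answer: $- \frac{28233348107}{852913} \approx -33102.0$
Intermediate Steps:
$r{\left(b,v \right)} = - 23 v$ ($r{\left(b,v \right)} = \left(-5 - 18\right) v = - 23 v$)
$\frac{A}{852913} - r{\left(-588,-1439 \right)} = - \frac{4486546}{852913} - \left(-23\right) \left(-1439\right) = \left(-4486546\right) \frac{1}{852913} - 33097 = - \frac{4486546}{852913} - 33097 = - \frac{28233348107}{852913}$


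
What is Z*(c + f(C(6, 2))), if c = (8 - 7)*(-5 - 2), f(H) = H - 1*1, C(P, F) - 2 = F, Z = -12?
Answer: 48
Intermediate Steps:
C(P, F) = 2 + F
f(H) = -1 + H (f(H) = H - 1 = -1 + H)
c = -7 (c = 1*(-7) = -7)
Z*(c + f(C(6, 2))) = -12*(-7 + (-1 + (2 + 2))) = -12*(-7 + (-1 + 4)) = -12*(-7 + 3) = -12*(-4) = 48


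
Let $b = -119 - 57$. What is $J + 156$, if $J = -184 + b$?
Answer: $-204$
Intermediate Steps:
$b = -176$
$J = -360$ ($J = -184 - 176 = -360$)
$J + 156 = -360 + 156 = -204$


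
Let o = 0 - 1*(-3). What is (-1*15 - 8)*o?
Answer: -69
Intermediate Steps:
o = 3 (o = 0 + 3 = 3)
(-1*15 - 8)*o = (-1*15 - 8)*3 = (-15 - 8)*3 = -23*3 = -69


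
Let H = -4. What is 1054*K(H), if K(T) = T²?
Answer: 16864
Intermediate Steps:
1054*K(H) = 1054*(-4)² = 1054*16 = 16864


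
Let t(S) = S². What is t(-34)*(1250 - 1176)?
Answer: 85544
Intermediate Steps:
t(-34)*(1250 - 1176) = (-34)²*(1250 - 1176) = 1156*74 = 85544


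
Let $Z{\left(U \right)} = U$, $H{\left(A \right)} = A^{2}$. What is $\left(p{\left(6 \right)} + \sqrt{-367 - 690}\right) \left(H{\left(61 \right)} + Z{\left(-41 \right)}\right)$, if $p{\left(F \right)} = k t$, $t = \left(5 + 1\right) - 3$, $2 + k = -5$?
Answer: $-77280 + 3680 i \sqrt{1057} \approx -77280.0 + 1.1964 \cdot 10^{5} i$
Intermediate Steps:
$k = -7$ ($k = -2 - 5 = -7$)
$t = 3$ ($t = 6 - 3 = 3$)
$p{\left(F \right)} = -21$ ($p{\left(F \right)} = \left(-7\right) 3 = -21$)
$\left(p{\left(6 \right)} + \sqrt{-367 - 690}\right) \left(H{\left(61 \right)} + Z{\left(-41 \right)}\right) = \left(-21 + \sqrt{-367 - 690}\right) \left(61^{2} - 41\right) = \left(-21 + \sqrt{-1057}\right) \left(3721 - 41\right) = \left(-21 + i \sqrt{1057}\right) 3680 = -77280 + 3680 i \sqrt{1057}$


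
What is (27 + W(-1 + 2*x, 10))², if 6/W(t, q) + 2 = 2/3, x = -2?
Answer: 2025/4 ≈ 506.25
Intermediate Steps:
W(t, q) = -9/2 (W(t, q) = 6/(-2 + 2/3) = 6/(-2 + 2*(⅓)) = 6/(-2 + ⅔) = 6/(-4/3) = 6*(-¾) = -9/2)
(27 + W(-1 + 2*x, 10))² = (27 - 9/2)² = (45/2)² = 2025/4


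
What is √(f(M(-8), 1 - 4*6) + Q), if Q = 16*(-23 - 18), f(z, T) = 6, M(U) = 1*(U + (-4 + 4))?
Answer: 5*I*√26 ≈ 25.495*I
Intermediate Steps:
M(U) = U (M(U) = 1*(U + 0) = 1*U = U)
Q = -656 (Q = 16*(-41) = -656)
√(f(M(-8), 1 - 4*6) + Q) = √(6 - 656) = √(-650) = 5*I*√26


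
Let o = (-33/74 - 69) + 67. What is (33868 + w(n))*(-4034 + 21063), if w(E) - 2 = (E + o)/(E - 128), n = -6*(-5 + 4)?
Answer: 5207095213813/9028 ≈ 5.7677e+8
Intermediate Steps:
o = -181/74 (o = (-33*1/74 - 69) + 67 = (-33/74 - 69) + 67 = -5139/74 + 67 = -181/74 ≈ -2.4459)
n = 6 (n = -6*(-1) = 6)
w(E) = 2 + (-181/74 + E)/(-128 + E) (w(E) = 2 + (E - 181/74)/(E - 128) = 2 + (-181/74 + E)/(-128 + E))
(33868 + w(n))*(-4034 + 21063) = (33868 + 3*(-6375 + 74*6)/(74*(-128 + 6)))*(-4034 + 21063) = (33868 + (3/74)*(-6375 + 444)/(-122))*17029 = (33868 + (3/74)*(-1/122)*(-5931))*17029 = (33868 + 17793/9028)*17029 = (305778097/9028)*17029 = 5207095213813/9028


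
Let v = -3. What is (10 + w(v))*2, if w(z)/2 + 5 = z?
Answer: -12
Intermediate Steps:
w(z) = -10 + 2*z
(10 + w(v))*2 = (10 + (-10 + 2*(-3)))*2 = (10 + (-10 - 6))*2 = (10 - 16)*2 = -6*2 = -12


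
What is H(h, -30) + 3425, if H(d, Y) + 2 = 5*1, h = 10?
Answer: 3428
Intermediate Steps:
H(d, Y) = 3 (H(d, Y) = -2 + 5*1 = -2 + 5 = 3)
H(h, -30) + 3425 = 3 + 3425 = 3428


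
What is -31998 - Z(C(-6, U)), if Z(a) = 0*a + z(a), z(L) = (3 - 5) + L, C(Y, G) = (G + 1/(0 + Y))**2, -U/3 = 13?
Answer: -1207081/36 ≈ -33530.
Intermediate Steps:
U = -39 (U = -3*13 = -39)
C(Y, G) = (G + 1/Y)**2
z(L) = -2 + L
Z(a) = -2 + a (Z(a) = 0*a + (-2 + a) = 0 + (-2 + a) = -2 + a)
-31998 - Z(C(-6, U)) = -31998 - (-2 + (1 - 39*(-6))**2/(-6)**2) = -31998 - (-2 + (1 + 234)**2/36) = -31998 - (-2 + (1/36)*235**2) = -31998 - (-2 + (1/36)*55225) = -31998 - (-2 + 55225/36) = -31998 - 1*55153/36 = -31998 - 55153/36 = -1207081/36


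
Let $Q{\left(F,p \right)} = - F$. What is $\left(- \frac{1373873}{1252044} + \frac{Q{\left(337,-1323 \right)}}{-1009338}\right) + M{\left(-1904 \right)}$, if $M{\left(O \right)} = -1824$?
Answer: $- \frac{384406665123629}{210622597812} \approx -1825.1$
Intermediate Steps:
$\left(- \frac{1373873}{1252044} + \frac{Q{\left(337,-1323 \right)}}{-1009338}\right) + M{\left(-1904 \right)} = \left(- \frac{1373873}{1252044} + \frac{\left(-1\right) 337}{-1009338}\right) - 1824 = \left(\left(-1373873\right) \frac{1}{1252044} - - \frac{337}{1009338}\right) - 1824 = \left(- \frac{1373873}{1252044} + \frac{337}{1009338}\right) - 1824 = - \frac{231046714541}{210622597812} - 1824 = - \frac{384406665123629}{210622597812}$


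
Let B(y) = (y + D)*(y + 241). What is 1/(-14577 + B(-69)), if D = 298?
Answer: 1/24811 ≈ 4.0305e-5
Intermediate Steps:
B(y) = (241 + y)*(298 + y) (B(y) = (y + 298)*(y + 241) = (298 + y)*(241 + y) = (241 + y)*(298 + y))
1/(-14577 + B(-69)) = 1/(-14577 + (71818 + (-69)**2 + 539*(-69))) = 1/(-14577 + (71818 + 4761 - 37191)) = 1/(-14577 + 39388) = 1/24811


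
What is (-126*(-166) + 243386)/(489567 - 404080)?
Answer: 264302/85487 ≈ 3.0917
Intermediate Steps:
(-126*(-166) + 243386)/(489567 - 404080) = (20916 + 243386)/85487 = 264302*(1/85487) = 264302/85487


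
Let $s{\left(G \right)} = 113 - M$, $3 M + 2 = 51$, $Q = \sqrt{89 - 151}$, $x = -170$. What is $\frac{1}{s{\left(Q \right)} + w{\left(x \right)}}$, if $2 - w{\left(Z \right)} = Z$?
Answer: $\frac{3}{806} \approx 0.0037221$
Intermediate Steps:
$Q = i \sqrt{62}$ ($Q = \sqrt{-62} = i \sqrt{62} \approx 7.874 i$)
$w{\left(Z \right)} = 2 - Z$
$M = \frac{49}{3}$ ($M = - \frac{2}{3} + \frac{1}{3} \cdot 51 = - \frac{2}{3} + 17 = \frac{49}{3} \approx 16.333$)
$s{\left(G \right)} = \frac{290}{3}$ ($s{\left(G \right)} = 113 - \frac{49}{3} = \frac{290}{3}$)
$\frac{1}{s{\left(Q \right)} + w{\left(x \right)}} = \frac{1}{\frac{290}{3} + \left(2 - -170\right)} = \frac{1}{\frac{290}{3} + \left(2 + 170\right)} = \frac{1}{\frac{290}{3} + 172} = \frac{1}{\frac{806}{3}} = \frac{3}{806}$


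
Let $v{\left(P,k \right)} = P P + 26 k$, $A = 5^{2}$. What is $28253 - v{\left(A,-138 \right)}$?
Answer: $31216$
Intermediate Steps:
$A = 25$
$v{\left(P,k \right)} = P^{2} + 26 k$
$28253 - v{\left(A,-138 \right)} = 28253 - \left(25^{2} + 26 \left(-138\right)\right) = 28253 - \left(625 - 3588\right) = 28253 - -2963 = 28253 + 2963 = 31216$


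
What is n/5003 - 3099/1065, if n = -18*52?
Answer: -5500379/1776065 ≈ -3.0969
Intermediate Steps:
n = -936
n/5003 - 3099/1065 = -936/5003 - 3099/1065 = -936*1/5003 - 3099*1/1065 = -936/5003 - 1033/355 = -5500379/1776065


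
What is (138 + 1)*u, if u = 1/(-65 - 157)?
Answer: -139/222 ≈ -0.62613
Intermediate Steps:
u = -1/222 (u = 1/(-222) = -1/222 ≈ -0.0045045)
(138 + 1)*u = (138 + 1)*(-1/222) = 139*(-1/222) = -139/222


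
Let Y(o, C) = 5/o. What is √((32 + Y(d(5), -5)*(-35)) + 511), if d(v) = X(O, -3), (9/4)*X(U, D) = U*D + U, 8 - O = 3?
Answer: √9318/4 ≈ 24.132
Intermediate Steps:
O = 5 (O = 8 - 1*3 = 8 - 3 = 5)
X(U, D) = 4*U/9 + 4*D*U/9 (X(U, D) = 4*(U*D + U)/9 = 4*(D*U + U)/9 = 4*(U + D*U)/9 = 4*U/9 + 4*D*U/9)
d(v) = -40/9 (d(v) = (4/9)*5*(1 - 3) = (4/9)*5*(-2) = -40/9)
√((32 + Y(d(5), -5)*(-35)) + 511) = √((32 + (5/(-40/9))*(-35)) + 511) = √((32 + (5*(-9/40))*(-35)) + 511) = √((32 - 9/8*(-35)) + 511) = √((32 + 315/8) + 511) = √(571/8 + 511) = √(4659/8) = √9318/4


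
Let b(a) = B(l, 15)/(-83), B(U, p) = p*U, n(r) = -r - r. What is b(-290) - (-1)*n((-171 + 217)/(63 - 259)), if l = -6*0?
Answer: 23/49 ≈ 0.46939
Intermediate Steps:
l = 0
n(r) = -2*r
B(U, p) = U*p
b(a) = 0 (b(a) = (0*15)/(-83) = 0*(-1/83) = 0)
b(-290) - (-1)*n((-171 + 217)/(63 - 259)) = 0 - (-1)*(-2*(-171 + 217)/(63 - 259)) = 0 - (-1)*(-92/(-196)) = 0 - (-1)*(-92*(-1)/196) = 0 - (-1)*(-2*(-23/98)) = 0 - (-1)*23/49 = 0 - 1*(-23/49) = 0 + 23/49 = 23/49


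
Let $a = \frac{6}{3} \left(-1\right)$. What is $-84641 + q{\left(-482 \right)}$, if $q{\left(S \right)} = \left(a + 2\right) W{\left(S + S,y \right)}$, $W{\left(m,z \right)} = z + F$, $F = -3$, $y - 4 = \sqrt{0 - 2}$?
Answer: $-84641$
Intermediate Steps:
$y = 4 + i \sqrt{2}$ ($y = 4 + \sqrt{0 - 2} = 4 + \sqrt{-2} = 4 + i \sqrt{2} \approx 4.0 + 1.4142 i$)
$W{\left(m,z \right)} = -3 + z$ ($W{\left(m,z \right)} = z - 3 = -3 + z$)
$a = -2$ ($a = 6 \cdot \frac{1}{3} \left(-1\right) = 2 \left(-1\right) = -2$)
$q{\left(S \right)} = 0$ ($q{\left(S \right)} = \left(-2 + 2\right) \left(-3 + \left(4 + i \sqrt{2}\right)\right) = 0 \left(1 + i \sqrt{2}\right) = 0$)
$-84641 + q{\left(-482 \right)} = -84641 + 0 = -84641$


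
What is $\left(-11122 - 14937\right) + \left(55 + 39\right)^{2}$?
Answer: $-17223$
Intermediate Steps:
$\left(-11122 - 14937\right) + \left(55 + 39\right)^{2} = -26059 + 94^{2} = -26059 + 8836 = -17223$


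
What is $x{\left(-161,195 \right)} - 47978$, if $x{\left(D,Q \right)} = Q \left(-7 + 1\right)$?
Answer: $-49148$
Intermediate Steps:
$x{\left(D,Q \right)} = - 6 Q$ ($x{\left(D,Q \right)} = Q \left(-6\right) = - 6 Q$)
$x{\left(-161,195 \right)} - 47978 = \left(-6\right) 195 - 47978 = -1170 - 47978 = -49148$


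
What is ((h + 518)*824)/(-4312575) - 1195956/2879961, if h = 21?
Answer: -2145581435132/4140015936525 ≈ -0.51825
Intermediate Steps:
((h + 518)*824)/(-4312575) - 1195956/2879961 = ((21 + 518)*824)/(-4312575) - 1195956/2879961 = (539*824)*(-1/4312575) - 1195956*1/2879961 = 444136*(-1/4312575) - 398652/959987 = -444136/4312575 - 398652/959987 = -2145581435132/4140015936525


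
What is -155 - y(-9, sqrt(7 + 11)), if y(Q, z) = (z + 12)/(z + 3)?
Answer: -153 - 3*sqrt(2) ≈ -157.24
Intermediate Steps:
y(Q, z) = (12 + z)/(3 + z)
-155 - y(-9, sqrt(7 + 11)) = -155 - (12 + sqrt(7 + 11))/(3 + sqrt(7 + 11)) = -155 - (12 + sqrt(18))/(3 + sqrt(18)) = -155 - (12 + 3*sqrt(2))/(3 + 3*sqrt(2))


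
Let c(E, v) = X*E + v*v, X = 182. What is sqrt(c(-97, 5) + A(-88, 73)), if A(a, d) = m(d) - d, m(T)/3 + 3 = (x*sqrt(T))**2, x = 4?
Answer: I*sqrt(14207) ≈ 119.19*I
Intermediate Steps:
m(T) = -9 + 48*T (m(T) = -9 + 3*(4*sqrt(T))**2 = -9 + 3*(16*T) = -9 + 48*T)
A(a, d) = -9 + 47*d (A(a, d) = (-9 + 48*d) - d = -9 + 47*d)
c(E, v) = v**2 + 182*E (c(E, v) = 182*E + v*v = 182*E + v**2 = v**2 + 182*E)
sqrt(c(-97, 5) + A(-88, 73)) = sqrt((5**2 + 182*(-97)) + (-9 + 47*73)) = sqrt((25 - 17654) + (-9 + 3431)) = sqrt(-17629 + 3422) = sqrt(-14207) = I*sqrt(14207)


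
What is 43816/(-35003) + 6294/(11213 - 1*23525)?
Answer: -126628579/71826156 ≈ -1.7630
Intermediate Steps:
43816/(-35003) + 6294/(11213 - 1*23525) = 43816*(-1/35003) + 6294/(11213 - 23525) = -43816/35003 + 6294/(-12312) = -43816/35003 + 6294*(-1/12312) = -43816/35003 - 1049/2052 = -126628579/71826156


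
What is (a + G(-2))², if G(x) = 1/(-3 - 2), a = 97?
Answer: 234256/25 ≈ 9370.2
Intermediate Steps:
G(x) = -⅕ (G(x) = 1/(-5) = -⅕)
(a + G(-2))² = (97 - ⅕)² = (484/5)² = 234256/25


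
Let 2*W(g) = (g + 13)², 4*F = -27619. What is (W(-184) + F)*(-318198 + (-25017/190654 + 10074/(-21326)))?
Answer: -19964651741136710895/8131774408 ≈ -2.4551e+9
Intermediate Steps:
F = -27619/4 (F = (¼)*(-27619) = -27619/4 ≈ -6904.8)
W(g) = (13 + g)²/2 (W(g) = (g + 13)²/2 = (13 + g)²/2)
(W(-184) + F)*(-318198 + (-25017/190654 + 10074/(-21326))) = ((13 - 184)²/2 - 27619/4)*(-318198 + (-25017/190654 + 10074/(-21326))) = ((½)*(-171)² - 27619/4)*(-318198 + (-25017*1/190654 + 10074*(-1/21326))) = ((½)*29241 - 27619/4)*(-318198 + (-25017/190654 - 5037/10663)) = (29241/2 - 27619/4)*(-318198 - 1227080469/2032943602) = (30863/4)*(-646879815349665/2032943602) = -19964651741136710895/8131774408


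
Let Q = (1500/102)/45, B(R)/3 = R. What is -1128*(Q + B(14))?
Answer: -2434976/51 ≈ -47745.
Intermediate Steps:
B(R) = 3*R
Q = 50/153 (Q = (1500*(1/102))*(1/45) = (250/17)*(1/45) = 50/153 ≈ 0.32680)
-1128*(Q + B(14)) = -1128*(50/153 + 3*14) = -1128*(50/153 + 42) = -1128*6476/153 = -2434976/51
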